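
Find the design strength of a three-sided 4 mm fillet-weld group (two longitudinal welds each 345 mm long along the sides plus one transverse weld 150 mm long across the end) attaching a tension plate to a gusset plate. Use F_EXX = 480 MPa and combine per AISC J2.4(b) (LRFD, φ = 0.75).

t_e = 0.707 × 4 = 2.828 mm.
R_nwl = 0.6 × 480 × 2.828 × 690 × 10⁻³ = 562 kN (longitudinal, 2 welds).
R_nwt = 0.6 × 480 × 2.828 × 150 × 10⁻³ = 122.2 kN (transverse, base value).
(i) R_nwl + R_nwt = 684.1 kN; (ii) 0.85 R_nwl + 1.5 R_nwt = 660.9 kN.
R_n = max = 684.1 kN [governs: (i)]; φR_n = 513.1 kN.

φR_n ≈ 513 kN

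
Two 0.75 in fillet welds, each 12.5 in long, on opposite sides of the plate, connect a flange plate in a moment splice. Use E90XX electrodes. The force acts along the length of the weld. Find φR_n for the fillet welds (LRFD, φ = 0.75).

E90XX → F_EXX = 90 ksi.
Effective throat t_e = 0.707 × 0.75 = 0.5302 in.
Total length L = 25 in; A_we = 0.5302 × 25 = 13.26 in².
F_nw = 0.6 F_EXX = 0.6 × 90 = 54 ksi.
φR_n = 0.75 × 54 × 13.26 = 536.9 kips.

φR_n ≈ 537 kips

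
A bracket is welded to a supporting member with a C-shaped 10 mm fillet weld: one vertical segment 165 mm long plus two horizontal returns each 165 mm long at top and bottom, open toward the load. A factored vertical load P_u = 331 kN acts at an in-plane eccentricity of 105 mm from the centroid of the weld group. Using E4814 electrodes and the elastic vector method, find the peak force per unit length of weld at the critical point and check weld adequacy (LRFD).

f_max ≈ 1740 N/mm; NOT adequate

E48XX → F_EXX = 480 MPa.
Total weld length L_w = 495 mm. Treat welds as unit-width lines.
Centroid: x̄ = 2×165×82.5 / 495 = 55 mm from the vertical weld.
Polar moment about centroid: J = I_x + I_y = [165³/12 + 2×165×82.5²] + [165×55² + 2(165³/12 + 165×27.5²)] = 4118000 mm³.
Direct shear f_v = P/L_w = 331×10³ / 495 = 668.7 N/mm (vertical).
Torsion M = P·e = 331×10³ × 105 = 34755000 N·mm.
Critical point at (x, y) = (110, 82.5) from centroid. f_tx = M·y/J = 696.3 N/mm; f_ty = M·x/J = 928.4 N/mm.
Resultant f_max = √[f_tx² + (f_v + f_ty)²] = √[696.3² + (668.7 + 928.4)²] = 1742 N/mm.
Capacity per unit length: φr_n = 0.75 × 0.6 × 480 × (0.707 × 10) = 1527 N/mm.
1742 > 1527 → NOT adequate.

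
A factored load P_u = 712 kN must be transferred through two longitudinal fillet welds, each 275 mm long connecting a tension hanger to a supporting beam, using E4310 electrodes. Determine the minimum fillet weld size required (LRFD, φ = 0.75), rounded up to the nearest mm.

E43XX → F_EXX = 430 MPa.
Total weld length L = 550 mm.
Required throat t_e = P_u / (φ × 0.6 F_EXX × L) = 712 / (0.75 × 0.6 × 430 × 550 × 10⁻³) = 6.69 mm.
Required leg w = t_e / 0.707 = 9.463 mm → use 10 mm.

w = 10 mm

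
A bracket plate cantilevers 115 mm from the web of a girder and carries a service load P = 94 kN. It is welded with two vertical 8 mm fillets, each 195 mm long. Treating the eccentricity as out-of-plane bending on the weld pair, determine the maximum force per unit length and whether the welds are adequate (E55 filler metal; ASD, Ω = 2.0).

E55XX → F_EXX = 550 MPa.
L_w = 2 × 195 = 390 mm; section modulus (unit throat) S = 2 × L²/6 = 12680 mm².
Direct shear f_v = P/L_w = 94×10³/390 = 241 N/mm.
Moment M = P × e = 94×10³ × 115 = 10810000 N·mm; bending f_b = M/S = 852.9 N/mm.
f_max = √(f_v² + f_b²) = √(241² + 852.9²) = 886.3 N/mm.
r_n/Ω = (1/2.0) × 0.6 × 550 × (0.707 × 8) = 933.2 N/mm → adequate.

f_max ≈ 886 N/mm; adequate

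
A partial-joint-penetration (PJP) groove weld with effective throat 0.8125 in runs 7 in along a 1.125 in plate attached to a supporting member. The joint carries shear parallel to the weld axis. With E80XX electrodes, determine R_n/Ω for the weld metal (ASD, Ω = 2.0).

R_n/Ω ≈ 136 kips

E80XX → F_EXX = 80 ksi.
Effective throat (given) t_e = 0.8125 in.
A_we = 0.8125 × 7 = 5.688 in².
F_nw = 0.6 F_EXX = 48 ksi.
R_n/Ω = (48 × 5.688) / 2.0 = 136.5 kips.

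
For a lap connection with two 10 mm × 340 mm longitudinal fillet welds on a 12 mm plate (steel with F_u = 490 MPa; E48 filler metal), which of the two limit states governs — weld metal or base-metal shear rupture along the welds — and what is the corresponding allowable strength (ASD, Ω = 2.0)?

E48XX → F_EXX = 480 MPa.
t_e = 0.707 × 10 = 7.07 mm; L = 680 mm.
Weld metal: R_n/Ω = (1/2.0) × 0.6 × 480 × 7.07 × 680 × 10⁻³ = 692.3 kN.
Base metal (shear rupture): R_n/Ω = (1/2.0) × 0.6 × 490 × 12 × 680 × 10⁻³ = 1200 kN.
Governing: weld metal.

R_n/Ω ≈ 692 kN (weld metal governs)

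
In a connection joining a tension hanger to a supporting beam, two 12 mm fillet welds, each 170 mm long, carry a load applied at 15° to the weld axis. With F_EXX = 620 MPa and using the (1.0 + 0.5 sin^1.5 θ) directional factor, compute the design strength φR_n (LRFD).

t_e = 0.707 × 12 = 8.484 mm; A_we = 8.484 × 340 = 2885 mm².
Directional factor: 1.0 + 0.5 sin^1.5(15°) = 1.066.
F_nw = 0.6 × 620 × 1.066 = 396.5 MPa.
φR_n = 0.75 × 396.5 × 2885 × 10⁻³ = 857.8 kN.

φR_n ≈ 858 kN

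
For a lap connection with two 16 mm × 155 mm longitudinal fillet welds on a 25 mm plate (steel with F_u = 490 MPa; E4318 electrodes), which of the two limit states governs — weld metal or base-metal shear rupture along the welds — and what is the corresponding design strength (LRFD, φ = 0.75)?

φR_n ≈ 679 kN (weld metal governs)

E43XX → F_EXX = 430 MPa.
t_e = 0.707 × 16 = 11.31 mm; L = 310 mm.
Weld metal: φR_n = 0.75 × 0.6 × 430 × 11.31 × 310 × 10⁻³ = 678.6 kN.
Base metal (shear rupture): φR_n = 0.75 × 0.6 × 490 × 25 × 310 × 10⁻³ = 1709 kN.
Governing: weld metal.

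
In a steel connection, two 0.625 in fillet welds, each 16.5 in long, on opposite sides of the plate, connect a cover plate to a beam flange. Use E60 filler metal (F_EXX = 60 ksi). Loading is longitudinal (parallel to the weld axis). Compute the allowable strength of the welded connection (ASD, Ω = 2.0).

Effective throat t_e = 0.707 × 0.625 = 0.4419 in.
Total length L = 33 in; A_we = 0.4419 × 33 = 14.58 in².
F_nw = 0.6 F_EXX = 0.6 × 60 = 36 ksi.
R_n = 36 × 14.58 = 524.9 kips; R_n/Ω = 524.9/2.0 = 262.5 kips.

R_n/Ω ≈ 262 kips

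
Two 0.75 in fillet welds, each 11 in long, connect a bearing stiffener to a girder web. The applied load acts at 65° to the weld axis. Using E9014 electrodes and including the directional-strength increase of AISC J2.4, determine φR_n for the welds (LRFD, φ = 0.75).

E90XX → F_EXX = 90 ksi.
t_e = 0.707 × 0.75 = 0.5302 in; A_we = 0.5302 × 22 = 11.67 in².
Directional factor: 1.0 + 0.5 sin^1.5(65°) = 1.431.
F_nw = 0.6 × 90 × 1.431 = 77.3 ksi.
φR_n = 0.75 × 77.3 × 11.67 = 676.3 kip.

φR_n ≈ 676 kip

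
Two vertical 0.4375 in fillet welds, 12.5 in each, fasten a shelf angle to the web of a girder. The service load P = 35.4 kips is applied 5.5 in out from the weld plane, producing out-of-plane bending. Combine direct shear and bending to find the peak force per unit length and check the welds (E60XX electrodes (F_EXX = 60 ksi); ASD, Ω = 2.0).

L_w = 2 × 12.5 = 25 in; section modulus (unit throat) S = 2 × L²/6 = 52.08 in².
Direct shear f_v = P/L_w = 35.4/25 = 1.416 kip/in.
Moment M = P × e = 35.4 × 5.5 = 194.7 kip·in; bending f_b = M/S = 3.738 kip/in.
f_max = √(f_v² + f_b²) = √(1.416² + 3.738²) = 3.997 kip/in.
r_n/Ω = (1/2.0) × 0.6 × 60 × (0.707 × 0.4375) = 5.568 kip/in → adequate.

f_max ≈ 4 kip/in; adequate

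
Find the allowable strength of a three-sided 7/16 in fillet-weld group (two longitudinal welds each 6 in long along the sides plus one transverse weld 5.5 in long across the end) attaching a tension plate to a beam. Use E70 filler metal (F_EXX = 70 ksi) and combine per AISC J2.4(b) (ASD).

t_e = 0.707 × 0.4375 = 0.3093 in.
R_nwl = 0.6 × 70 × 0.3093 × 12 = 155.9 kips (longitudinal, 2 welds).
R_nwt = 0.6 × 70 × 0.3093 × 5.5 = 71.45 kips (transverse, base value).
(i) R_nwl + R_nwt = 227.3 kips; (ii) 0.85 R_nwl + 1.5 R_nwt = 239.7 kips.
R_n = max = 239.7 kips [governs: (ii)]; R_n/Ω = 119.8 kips.

R_n/Ω ≈ 120 kips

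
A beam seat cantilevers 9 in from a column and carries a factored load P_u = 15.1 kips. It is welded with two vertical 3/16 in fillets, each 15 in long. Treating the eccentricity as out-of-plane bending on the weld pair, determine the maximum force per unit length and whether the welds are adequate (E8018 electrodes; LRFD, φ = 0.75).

E80XX → F_EXX = 80 ksi.
L_w = 2 × 15 = 30 in; section modulus (unit throat) S = 2 × L²/6 = 75 in².
Direct shear f_v = P/L_w = 15.1/30 = 0.5033 kip/in.
Moment M = P × e = 15.1 × 9 = 135.9 kip·in; bending f_b = M/S = 1.812 kip/in.
f_max = √(f_v² + f_b²) = √(0.5033² + 1.812²) = 1.881 kip/in.
φr_n = 0.75 × 0.6 × 80 × (0.707 × 0.1875) = 4.772 kip/in → adequate.

f_max ≈ 1.88 kip/in; adequate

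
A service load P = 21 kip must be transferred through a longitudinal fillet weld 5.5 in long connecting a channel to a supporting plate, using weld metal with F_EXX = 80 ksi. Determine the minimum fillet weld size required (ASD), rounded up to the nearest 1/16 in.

Total weld length L = 5.5 in.
Required throat t_e = P × Ω / (0.6 F_EXX × L) = 21 × 2.0 / (0.6 × 80 × 5.5) = 0.1591 in.
Required leg w = t_e / 0.707 = 0.225 in → use 1/4 in.

w = 1/4 in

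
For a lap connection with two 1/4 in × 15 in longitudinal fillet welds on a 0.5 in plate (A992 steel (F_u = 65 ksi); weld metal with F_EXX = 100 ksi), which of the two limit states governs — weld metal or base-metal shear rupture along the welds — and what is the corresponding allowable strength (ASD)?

R_n/Ω ≈ 159 kip (weld metal governs)

t_e = 0.707 × 0.25 = 0.1767 in; L = 30 in.
Weld metal: R_n/Ω = (1/2.0) × 0.6 × 100 × 0.1767 × 30 = 159.1 kip.
Base metal (shear rupture): R_n/Ω = (1/2.0) × 0.6 × 65 × 0.5 × 30 = 292.5 kip.
Governing: weld metal.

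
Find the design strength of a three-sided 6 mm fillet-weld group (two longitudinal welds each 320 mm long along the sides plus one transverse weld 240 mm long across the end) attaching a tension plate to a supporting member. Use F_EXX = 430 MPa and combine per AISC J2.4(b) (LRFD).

φR_n ≈ 742 kN

t_e = 0.707 × 6 = 4.242 mm.
R_nwl = 0.6 × 430 × 4.242 × 640 × 10⁻³ = 700.4 kN (longitudinal, 2 welds).
R_nwt = 0.6 × 430 × 4.242 × 240 × 10⁻³ = 262.7 kN (transverse, base value).
(i) R_nwl + R_nwt = 963.1 kN; (ii) 0.85 R_nwl + 1.5 R_nwt = 989.4 kN.
R_n = max = 989.4 kN [governs: (ii)]; φR_n = 742 kN.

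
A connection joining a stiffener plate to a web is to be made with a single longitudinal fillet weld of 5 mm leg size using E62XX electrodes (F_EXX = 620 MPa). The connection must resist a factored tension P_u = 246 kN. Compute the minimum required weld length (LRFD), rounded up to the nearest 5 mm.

L = 250 mm

Throat t_e = 0.707 × 5 = 3.535 mm.
φr_n = 0.75 × 0.6 × 620 × 3.535 × 10⁻³ = 0.9863 kN/mm.
L_req = P_u / φr_n = 246 / 0.9863 = 249.4 mm total.
Round up → use L = 250 mm.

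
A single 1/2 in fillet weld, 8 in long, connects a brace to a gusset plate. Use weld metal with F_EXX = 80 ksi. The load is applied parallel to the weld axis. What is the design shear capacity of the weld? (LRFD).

φR_n ≈ 102 kips

Effective throat t_e = 0.707 × 0.5 = 0.3535 in.
Total length L = 8 in; A_we = 0.3535 × 8 = 2.828 in².
F_nw = 0.6 F_EXX = 0.6 × 80 = 48 ksi.
φR_n = 0.75 × 48 × 2.828 = 101.8 kips.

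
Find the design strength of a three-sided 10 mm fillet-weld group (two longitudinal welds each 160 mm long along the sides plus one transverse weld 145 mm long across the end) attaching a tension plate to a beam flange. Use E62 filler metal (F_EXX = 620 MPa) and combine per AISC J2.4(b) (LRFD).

φR_n ≈ 966 kN

t_e = 0.707 × 10 = 7.07 mm.
R_nwl = 0.6 × 620 × 7.07 × 320 × 10⁻³ = 841.6 kN (longitudinal, 2 welds).
R_nwt = 0.6 × 620 × 7.07 × 145 × 10⁻³ = 381.4 kN (transverse, base value).
(i) R_nwl + R_nwt = 1223 kN; (ii) 0.85 R_nwl + 1.5 R_nwt = 1287 kN.
R_n = max = 1287 kN [governs: (ii)]; φR_n = 965.6 kN.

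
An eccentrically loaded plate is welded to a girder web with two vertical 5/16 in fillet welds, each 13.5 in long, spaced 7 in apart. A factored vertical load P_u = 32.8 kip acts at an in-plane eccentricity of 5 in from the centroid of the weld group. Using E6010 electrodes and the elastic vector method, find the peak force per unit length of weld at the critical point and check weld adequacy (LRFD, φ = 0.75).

E60XX → F_EXX = 60 ksi.
Total weld length L_w = 27 in. Treat welds as unit-width lines.
Polar moment about centroid: J = 2[d³/12 + d(b/2)²] = 2[13.5³/12 + 13.5×3.5²] = 740.8 in³.
Direct shear f_v = P/L_w = 32.8 / 27 = 1.215 kip/in (vertical).
Torsion M = P·e = 32.8 × 5 = 164 kip·in.
Critical point at (x, y) = (3.5, 6.75) from centroid. f_tx = M·y/J = 1.494 kip/in; f_ty = M·x/J = 0.7748 kip/in.
Resultant f_max = √[f_tx² + (f_v + f_ty)²] = √[1.494² + (1.215 + 0.7748)²] = 2.488 kip/in.
Capacity per unit length: φr_n = 0.75 × 0.6 × 60 × (0.707 × 0.3125) = 5.965 kip/in.
2.488 ≤ 5.965 → adequate.

f_max ≈ 2.49 kip/in; adequate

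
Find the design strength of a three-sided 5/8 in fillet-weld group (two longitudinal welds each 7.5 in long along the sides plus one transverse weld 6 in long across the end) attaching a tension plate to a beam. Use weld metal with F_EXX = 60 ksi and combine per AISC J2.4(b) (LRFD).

φR_n ≈ 259 kips

t_e = 0.707 × 0.625 = 0.4419 in.
R_nwl = 0.6 × 60 × 0.4419 × 15 = 238.6 kips (longitudinal, 2 welds).
R_nwt = 0.6 × 60 × 0.4419 × 6 = 95.44 kips (transverse, base value).
(i) R_nwl + R_nwt = 334.1 kips; (ii) 0.85 R_nwl + 1.5 R_nwt = 346 kips.
R_n = max = 346 kips [governs: (ii)]; φR_n = 259.5 kips.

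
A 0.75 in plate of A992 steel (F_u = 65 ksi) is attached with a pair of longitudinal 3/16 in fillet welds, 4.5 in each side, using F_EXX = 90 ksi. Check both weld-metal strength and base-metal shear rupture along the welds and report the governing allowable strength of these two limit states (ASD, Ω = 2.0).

t_e = 0.707 × 0.1875 = 0.1326 in; L = 9 in.
Weld metal: R_n/Ω = (1/2.0) × 0.6 × 90 × 0.1326 × 9 = 32.21 kips.
Base metal (shear rupture): R_n/Ω = (1/2.0) × 0.6 × 65 × 0.75 × 9 = 131.6 kips.
Governing: weld metal.

R_n/Ω ≈ 32.2 kips (weld metal governs)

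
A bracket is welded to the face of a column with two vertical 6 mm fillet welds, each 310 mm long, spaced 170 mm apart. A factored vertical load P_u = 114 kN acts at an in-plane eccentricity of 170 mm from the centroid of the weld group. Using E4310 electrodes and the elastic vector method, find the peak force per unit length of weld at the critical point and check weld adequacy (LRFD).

E43XX → F_EXX = 430 MPa.
Total weld length L_w = 620 mm. Treat welds as unit-width lines.
Polar moment about centroid: J = 2[d³/12 + d(b/2)²] = 2[310³/12 + 310×85²] = 9445000 mm³.
Direct shear f_v = P/L_w = 114×10³ / 620 = 183.9 N/mm (vertical).
Torsion M = P·e = 114×10³ × 170 = 19380000 N·mm.
Critical point at (x, y) = (85, 155) from centroid. f_tx = M·y/J = 318.1 N/mm; f_ty = M·x/J = 174.4 N/mm.
Resultant f_max = √[f_tx² + (f_v + f_ty)²] = √[318.1² + (183.9 + 174.4)²] = 479.1 N/mm.
Capacity per unit length: φr_n = 0.75 × 0.6 × 430 × (0.707 × 6) = 820.8 N/mm.
479.1 ≤ 820.8 → adequate.

f_max ≈ 479 N/mm; adequate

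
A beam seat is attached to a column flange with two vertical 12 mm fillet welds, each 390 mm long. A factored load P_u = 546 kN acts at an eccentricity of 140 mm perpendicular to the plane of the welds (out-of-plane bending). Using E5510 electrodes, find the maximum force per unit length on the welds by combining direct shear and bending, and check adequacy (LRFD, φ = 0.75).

E55XX → F_EXX = 550 MPa.
L_w = 2 × 390 = 780 mm; section modulus (unit throat) S = 2 × L²/6 = 50700 mm².
Direct shear f_v = P/L_w = 546×10³/780 = 700 N/mm.
Moment M = P × e = 546×10³ × 140 = 76440000 N·mm; bending f_b = M/S = 1508 N/mm.
f_max = √(f_v² + f_b²) = √(700² + 1508²) = 1662 N/mm.
φr_n = 0.75 × 0.6 × 550 × (0.707 × 12) = 2100 N/mm → adequate.

f_max ≈ 1660 N/mm; adequate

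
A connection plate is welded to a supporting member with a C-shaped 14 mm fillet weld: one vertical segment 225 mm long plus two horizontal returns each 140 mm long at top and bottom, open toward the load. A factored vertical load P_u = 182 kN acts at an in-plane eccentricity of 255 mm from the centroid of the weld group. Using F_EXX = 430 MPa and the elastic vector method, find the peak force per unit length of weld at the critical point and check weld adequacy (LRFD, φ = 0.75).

f_max ≈ 1530 N/mm; adequate

Total weld length L_w = 505 mm. Treat welds as unit-width lines.
Centroid: x̄ = 2×140×70 / 505 = 38.81 mm from the vertical weld.
Polar moment about centroid: J = I_x + I_y = [225³/12 + 2×140×112.5²] + [225×38.81² + 2(140³/12 + 140×31.19²)] = 5562000 mm³.
Direct shear f_v = P/L_w = 182×10³ / 505 = 360.4 N/mm (vertical).
Torsion M = P·e = 182×10³ × 255 = 46410000 N·mm.
Critical point at (x, y) = (101.2, 112.5) from centroid. f_tx = M·y/J = 938.8 N/mm; f_ty = M·x/J = 844.4 N/mm.
Resultant f_max = √[f_tx² + (f_v + f_ty)²] = √[938.8² + (360.4 + 844.4)²] = 1527 N/mm.
Capacity per unit length: φr_n = 0.75 × 0.6 × 430 × (0.707 × 14) = 1915 N/mm.
1527 ≤ 1915 → adequate.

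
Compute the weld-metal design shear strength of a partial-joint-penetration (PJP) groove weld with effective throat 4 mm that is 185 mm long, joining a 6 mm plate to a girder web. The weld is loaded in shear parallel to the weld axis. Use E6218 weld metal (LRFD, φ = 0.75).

φR_n ≈ 206 kN

E62XX → F_EXX = 620 MPa.
Effective throat (given) t_e = 4 mm.
A_we = 4 × 185 = 740 mm².
F_nw = 0.6 F_EXX = 372 MPa.
φR_n = 0.75 × 372 × 740 × 10⁻³ = 206.5 kN.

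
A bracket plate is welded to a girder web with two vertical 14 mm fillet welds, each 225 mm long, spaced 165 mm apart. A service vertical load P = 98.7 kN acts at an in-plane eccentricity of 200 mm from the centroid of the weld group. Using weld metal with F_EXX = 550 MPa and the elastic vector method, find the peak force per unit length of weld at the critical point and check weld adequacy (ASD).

f_max ≈ 707 N/mm; adequate

Total weld length L_w = 450 mm. Treat welds as unit-width lines.
Polar moment about centroid: J = 2[d³/12 + d(b/2)²] = 2[225³/12 + 225×82.5²] = 4961000 mm³.
Direct shear f_v = P/L_w = 98.7×10³ / 450 = 219.3 N/mm (vertical).
Torsion M = P·e = 98.7×10³ × 200 = 19740000 N·mm.
Critical point at (x, y) = (82.5, 112.5) from centroid. f_tx = M·y/J = 447.6 N/mm; f_ty = M·x/J = 328.3 N/mm.
Resultant f_max = √[f_tx² + (f_v + f_ty)²] = √[447.6² + (219.3 + 328.3)²] = 707.3 N/mm.
Capacity per unit length: r_n/Ω = (1/2.0) × 0.6 × 550 × (0.707 × 14) = 1633 N/mm.
707.3 ≤ 1633 → adequate.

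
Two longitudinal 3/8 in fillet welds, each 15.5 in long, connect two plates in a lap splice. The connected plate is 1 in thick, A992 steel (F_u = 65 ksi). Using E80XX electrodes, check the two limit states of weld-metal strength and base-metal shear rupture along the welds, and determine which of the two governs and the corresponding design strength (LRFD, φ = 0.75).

φR_n ≈ 296 kip (weld metal governs)

E80XX → F_EXX = 80 ksi.
t_e = 0.707 × 0.375 = 0.2651 in; L = 31 in.
Weld metal: φR_n = 0.75 × 0.6 × 80 × 0.2651 × 31 = 295.9 kip.
Base metal (shear rupture): φR_n = 0.75 × 0.6 × 65 × 1 × 31 = 906.8 kip.
Governing: weld metal.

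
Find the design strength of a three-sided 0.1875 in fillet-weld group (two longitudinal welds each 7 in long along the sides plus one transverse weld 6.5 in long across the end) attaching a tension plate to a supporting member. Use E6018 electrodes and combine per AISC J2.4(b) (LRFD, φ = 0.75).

φR_n ≈ 77.5 kip

E60XX → F_EXX = 60 ksi.
t_e = 0.707 × 0.1875 = 0.1326 in.
R_nwl = 0.6 × 60 × 0.1326 × 14 = 66.81 kip (longitudinal, 2 welds).
R_nwt = 0.6 × 60 × 0.1326 × 6.5 = 31.02 kip (transverse, base value).
(i) R_nwl + R_nwt = 97.83 kip; (ii) 0.85 R_nwl + 1.5 R_nwt = 103.3 kip.
R_n = max = 103.3 kip [governs: (ii)]; φR_n = 77.49 kip.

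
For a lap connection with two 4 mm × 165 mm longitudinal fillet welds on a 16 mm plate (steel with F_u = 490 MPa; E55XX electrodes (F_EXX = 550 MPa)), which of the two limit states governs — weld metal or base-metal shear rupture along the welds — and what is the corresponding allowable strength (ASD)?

t_e = 0.707 × 4 = 2.828 mm; L = 330 mm.
Weld metal: R_n/Ω = (1/2.0) × 0.6 × 550 × 2.828 × 330 × 10⁻³ = 154 kN.
Base metal (shear rupture): R_n/Ω = (1/2.0) × 0.6 × 490 × 16 × 330 × 10⁻³ = 776.2 kN.
Governing: weld metal.

R_n/Ω ≈ 154 kN (weld metal governs)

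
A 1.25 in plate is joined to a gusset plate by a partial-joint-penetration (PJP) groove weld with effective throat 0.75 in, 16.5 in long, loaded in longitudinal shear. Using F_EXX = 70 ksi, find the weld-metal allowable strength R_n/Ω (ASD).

Effective throat (given) t_e = 0.75 in.
A_we = 0.75 × 16.5 = 12.38 in².
F_nw = 0.6 F_EXX = 42 ksi.
R_n/Ω = (42 × 12.38) / 2.0 = 259.9 kip.

R_n/Ω ≈ 260 kip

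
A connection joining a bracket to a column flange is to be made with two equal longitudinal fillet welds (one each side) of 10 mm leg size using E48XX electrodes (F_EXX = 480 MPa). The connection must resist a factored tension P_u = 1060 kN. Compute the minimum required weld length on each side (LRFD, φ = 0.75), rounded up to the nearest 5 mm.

L = 350 mm on each side

Throat t_e = 0.707 × 10 = 7.07 mm.
φr_n = 0.75 × 0.6 × 480 × 7.07 × 10⁻³ = 1.527 kN/mm.
L_req = P_u / φr_n = 1060 / 1.527 = 694.1 mm total.
Per side: 694.1 / 2 = 347.1 mm.
Round up → use L = 350 mm on each side.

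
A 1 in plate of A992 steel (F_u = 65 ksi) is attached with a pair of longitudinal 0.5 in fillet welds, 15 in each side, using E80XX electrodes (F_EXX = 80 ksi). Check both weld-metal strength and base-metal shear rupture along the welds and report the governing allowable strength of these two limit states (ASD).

R_n/Ω ≈ 255 kips (weld metal governs)

t_e = 0.707 × 0.5 = 0.3535 in; L = 30 in.
Weld metal: R_n/Ω = (1/2.0) × 0.6 × 80 × 0.3535 × 30 = 254.5 kips.
Base metal (shear rupture): R_n/Ω = (1/2.0) × 0.6 × 65 × 1 × 30 = 585 kips.
Governing: weld metal.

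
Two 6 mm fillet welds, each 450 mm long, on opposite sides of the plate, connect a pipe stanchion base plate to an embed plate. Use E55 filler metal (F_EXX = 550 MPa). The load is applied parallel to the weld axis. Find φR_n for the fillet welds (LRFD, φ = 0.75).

Effective throat t_e = 0.707 × 6 = 4.242 mm.
Total length L = 900 mm; A_we = 4.242 × 900 = 3818 mm².
F_nw = 0.6 F_EXX = 0.6 × 550 = 330 MPa.
φR_n = 0.75 × 330 × 3818 × 10⁻³ = 944.9 kN.

φR_n ≈ 945 kN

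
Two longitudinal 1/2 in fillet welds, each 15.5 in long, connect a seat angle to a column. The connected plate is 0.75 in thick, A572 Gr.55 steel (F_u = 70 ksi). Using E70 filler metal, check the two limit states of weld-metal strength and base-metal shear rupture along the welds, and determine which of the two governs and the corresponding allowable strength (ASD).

R_n/Ω ≈ 230 kips (weld metal governs)

E70XX → F_EXX = 70 ksi.
t_e = 0.707 × 0.5 = 0.3535 in; L = 31 in.
Weld metal: R_n/Ω = (1/2.0) × 0.6 × 70 × 0.3535 × 31 = 230.1 kips.
Base metal (shear rupture): R_n/Ω = (1/2.0) × 0.6 × 70 × 0.75 × 31 = 488.2 kips.
Governing: weld metal.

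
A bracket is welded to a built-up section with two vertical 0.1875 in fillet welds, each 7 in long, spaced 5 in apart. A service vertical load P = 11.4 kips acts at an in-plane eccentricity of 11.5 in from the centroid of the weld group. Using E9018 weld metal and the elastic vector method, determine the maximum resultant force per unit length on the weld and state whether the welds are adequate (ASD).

f_max ≈ 4.42 kip/in; NOT adequate

E90XX → F_EXX = 90 ksi.
Total weld length L_w = 14 in. Treat welds as unit-width lines.
Polar moment about centroid: J = 2[d³/12 + d(b/2)²] = 2[7³/12 + 7×2.5²] = 144.7 in³.
Direct shear f_v = P/L_w = 11.4 / 14 = 0.8143 kip/in (vertical).
Torsion M = P·e = 11.4 × 11.5 = 131.1 kip·in.
Critical point at (x, y) = (2.5, 3.5) from centroid. f_tx = M·y/J = 3.172 kip/in; f_ty = M·x/J = 2.266 kip/in.
Resultant f_max = √[f_tx² + (f_v + f_ty)²] = √[3.172² + (0.8143 + 2.266)²] = 4.421 kip/in.
Capacity per unit length: r_n/Ω = (1/2.0) × 0.6 × 90 × (0.707 × 0.1875) = 3.579 kip/in.
4.421 > 3.579 → NOT adequate.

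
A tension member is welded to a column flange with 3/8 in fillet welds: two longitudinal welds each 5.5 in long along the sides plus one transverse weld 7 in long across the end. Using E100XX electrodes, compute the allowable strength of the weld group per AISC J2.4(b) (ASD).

E100XX → F_EXX = 100 ksi.
t_e = 0.707 × 0.375 = 0.2651 in.
R_nwl = 0.6 × 100 × 0.2651 × 11 = 175 kip (longitudinal, 2 welds).
R_nwt = 0.6 × 100 × 0.2651 × 7 = 111.4 kip (transverse, base value).
(i) R_nwl + R_nwt = 286.3 kip; (ii) 0.85 R_nwl + 1.5 R_nwt = 315.8 kip.
R_n = max = 315.8 kip [governs: (ii)]; R_n/Ω = 157.9 kip.

R_n/Ω ≈ 158 kip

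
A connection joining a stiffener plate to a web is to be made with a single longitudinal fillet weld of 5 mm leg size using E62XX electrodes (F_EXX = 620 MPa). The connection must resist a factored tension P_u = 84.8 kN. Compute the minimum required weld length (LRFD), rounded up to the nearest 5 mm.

L = 90 mm

Throat t_e = 0.707 × 5 = 3.535 mm.
φr_n = 0.75 × 0.6 × 620 × 3.535 × 10⁻³ = 0.9863 kN/mm.
L_req = P_u / φr_n = 84.8 / 0.9863 = 85.98 mm total.
Round up → use L = 90 mm.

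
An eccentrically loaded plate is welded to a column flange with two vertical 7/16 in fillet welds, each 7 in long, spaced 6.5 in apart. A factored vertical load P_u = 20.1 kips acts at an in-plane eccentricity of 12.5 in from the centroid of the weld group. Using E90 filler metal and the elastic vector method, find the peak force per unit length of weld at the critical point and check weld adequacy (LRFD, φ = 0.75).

f_max ≈ 6.91 kip/in; adequate

E90XX → F_EXX = 90 ksi.
Total weld length L_w = 14 in. Treat welds as unit-width lines.
Polar moment about centroid: J = 2[d³/12 + d(b/2)²] = 2[7³/12 + 7×3.25²] = 205 in³.
Direct shear f_v = P/L_w = 20.1 / 14 = 1.436 kip/in (vertical).
Torsion M = P·e = 20.1 × 12.5 = 251.25 kip·in.
Critical point at (x, y) = (3.25, 3.5) from centroid. f_tx = M·y/J = 4.289 kip/in; f_ty = M·x/J = 3.982 kip/in.
Resultant f_max = √[f_tx² + (f_v + f_ty)²] = √[4.289² + (1.436 + 3.982)²] = 6.91 kip/in.
Capacity per unit length: φr_n = 0.75 × 0.6 × 90 × (0.707 × 0.4375) = 12.53 kip/in.
6.91 ≤ 12.53 → adequate.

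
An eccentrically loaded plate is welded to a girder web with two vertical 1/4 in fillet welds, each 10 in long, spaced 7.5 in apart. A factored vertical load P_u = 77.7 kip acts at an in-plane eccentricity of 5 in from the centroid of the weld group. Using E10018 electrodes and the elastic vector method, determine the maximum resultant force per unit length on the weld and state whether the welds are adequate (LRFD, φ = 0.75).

f_max ≈ 8.35 kip/in; NOT adequate

E100XX → F_EXX = 100 ksi.
Total weld length L_w = 20 in. Treat welds as unit-width lines.
Polar moment about centroid: J = 2[d³/12 + d(b/2)²] = 2[10³/12 + 10×3.75²] = 447.9 in³.
Direct shear f_v = P/L_w = 77.7 / 20 = 3.885 kip/in (vertical).
Torsion M = P·e = 77.7 × 5 = 388.5 kip·in.
Critical point at (x, y) = (3.75, 5) from centroid. f_tx = M·y/J = 4.337 kip/in; f_ty = M·x/J = 3.253 kip/in.
Resultant f_max = √[f_tx² + (f_v + f_ty)²] = √[4.337² + (3.885 + 3.253)²] = 8.352 kip/in.
Capacity per unit length: φr_n = 0.75 × 0.6 × 100 × (0.707 × 0.25) = 7.954 kip/in.
8.352 > 7.954 → NOT adequate.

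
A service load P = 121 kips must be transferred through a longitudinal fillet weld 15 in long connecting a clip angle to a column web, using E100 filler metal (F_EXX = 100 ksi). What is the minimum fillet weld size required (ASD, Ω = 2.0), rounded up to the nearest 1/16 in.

w = 7/16 in

Total weld length L = 15 in.
Required throat t_e = P × Ω / (0.6 F_EXX × L) = 121 × 2.0 / (0.6 × 100 × 15) = 0.2689 in.
Required leg w = t_e / 0.707 = 0.3803 in → use 7/16 in.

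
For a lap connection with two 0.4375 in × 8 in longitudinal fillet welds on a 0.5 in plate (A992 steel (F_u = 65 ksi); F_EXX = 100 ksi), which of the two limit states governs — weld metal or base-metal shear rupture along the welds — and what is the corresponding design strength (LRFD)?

t_e = 0.707 × 0.4375 = 0.3093 in; L = 16 in.
Weld metal: φR_n = 0.75 × 0.6 × 100 × 0.3093 × 16 = 222.7 kip.
Base metal (shear rupture): φR_n = 0.75 × 0.6 × 65 × 0.5 × 16 = 234 kip.
Governing: weld metal.

φR_n ≈ 223 kip (weld metal governs)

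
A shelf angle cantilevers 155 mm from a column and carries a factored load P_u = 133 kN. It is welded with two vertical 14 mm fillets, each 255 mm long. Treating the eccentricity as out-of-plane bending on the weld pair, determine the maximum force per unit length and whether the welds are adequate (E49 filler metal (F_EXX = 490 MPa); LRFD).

f_max ≈ 986 N/mm; adequate

L_w = 2 × 255 = 510 mm; section modulus (unit throat) S = 2 × L²/6 = 21680 mm².
Direct shear f_v = P/L_w = 133×10³/510 = 260.8 N/mm.
Moment M = P × e = 133×10³ × 155 = 20615000 N·mm; bending f_b = M/S = 951.1 N/mm.
f_max = √(f_v² + f_b²) = √(260.8² + 951.1²) = 986.2 N/mm.
φr_n = 0.75 × 0.6 × 490 × (0.707 × 14) = 2183 N/mm → adequate.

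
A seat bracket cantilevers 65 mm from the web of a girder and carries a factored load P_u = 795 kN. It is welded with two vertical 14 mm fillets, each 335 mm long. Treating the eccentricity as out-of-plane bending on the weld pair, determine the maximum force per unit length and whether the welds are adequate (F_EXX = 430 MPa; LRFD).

L_w = 2 × 335 = 670 mm; section modulus (unit throat) S = 2 × L²/6 = 37410 mm².
Direct shear f_v = P/L_w = 795×10³/670 = 1187 N/mm.
Moment M = P × e = 795×10³ × 65 = 51675000 N·mm; bending f_b = M/S = 1381 N/mm.
f_max = √(f_v² + f_b²) = √(1187² + 1381²) = 1821 N/mm.
φr_n = 0.75 × 0.6 × 430 × (0.707 × 14) = 1915 N/mm → adequate.

f_max ≈ 1820 N/mm; adequate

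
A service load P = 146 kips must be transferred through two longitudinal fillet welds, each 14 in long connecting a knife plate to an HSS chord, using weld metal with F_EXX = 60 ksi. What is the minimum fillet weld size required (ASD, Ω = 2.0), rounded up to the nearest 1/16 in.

Total weld length L = 28 in.
Required throat t_e = P × Ω / (0.6 F_EXX × L) = 146 × 2.0 / (0.6 × 60 × 28) = 0.2897 in.
Required leg w = t_e / 0.707 = 0.4097 in → use 7/16 in.

w = 7/16 in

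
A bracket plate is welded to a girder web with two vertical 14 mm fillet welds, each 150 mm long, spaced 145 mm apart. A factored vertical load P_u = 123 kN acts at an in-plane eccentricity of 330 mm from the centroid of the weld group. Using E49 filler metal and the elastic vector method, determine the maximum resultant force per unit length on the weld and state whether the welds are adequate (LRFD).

f_max ≈ 2280 N/mm; NOT adequate

E49XX → F_EXX = 490 MPa.
Total weld length L_w = 300 mm. Treat welds as unit-width lines.
Polar moment about centroid: J = 2[d³/12 + d(b/2)²] = 2[150³/12 + 150×72.5²] = 2139000 mm³.
Direct shear f_v = P/L_w = 123×10³ / 300 = 410 N/mm (vertical).
Torsion M = P·e = 123×10³ × 330 = 40590000 N·mm.
Critical point at (x, y) = (72.5, 75) from centroid. f_tx = M·y/J = 1423 N/mm; f_ty = M·x/J = 1376 N/mm.
Resultant f_max = √[f_tx² + (f_v + f_ty)²] = √[1423² + (410 + 1376)²] = 2283 N/mm.
Capacity per unit length: φr_n = 0.75 × 0.6 × 490 × (0.707 × 14) = 2183 N/mm.
2283 > 2183 → NOT adequate.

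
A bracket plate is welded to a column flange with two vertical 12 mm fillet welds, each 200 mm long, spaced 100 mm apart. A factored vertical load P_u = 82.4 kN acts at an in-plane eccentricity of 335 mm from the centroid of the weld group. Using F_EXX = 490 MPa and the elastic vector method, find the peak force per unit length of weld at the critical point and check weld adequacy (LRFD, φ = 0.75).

Total weld length L_w = 400 mm. Treat welds as unit-width lines.
Polar moment about centroid: J = 2[d³/12 + d(b/2)²] = 2[200³/12 + 200×50²] = 2333000 mm³.
Direct shear f_v = P/L_w = 82.4×10³ / 400 = 206 N/mm (vertical).
Torsion M = P·e = 82.4×10³ × 335 = 27604000 N·mm.
Critical point at (x, y) = (50, 100) from centroid. f_tx = M·y/J = 1183 N/mm; f_ty = M·x/J = 591.5 N/mm.
Resultant f_max = √[f_tx² + (f_v + f_ty)²] = √[1183² + (206 + 591.5)²] = 1427 N/mm.
Capacity per unit length: φr_n = 0.75 × 0.6 × 490 × (0.707 × 12) = 1871 N/mm.
1427 ≤ 1871 → adequate.

f_max ≈ 1430 N/mm; adequate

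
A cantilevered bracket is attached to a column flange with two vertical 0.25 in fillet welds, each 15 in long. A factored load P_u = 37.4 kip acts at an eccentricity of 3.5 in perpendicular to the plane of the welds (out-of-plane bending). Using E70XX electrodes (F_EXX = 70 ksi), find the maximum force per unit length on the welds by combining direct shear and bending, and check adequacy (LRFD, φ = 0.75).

f_max ≈ 2.14 kip/in; adequate

L_w = 2 × 15 = 30 in; section modulus (unit throat) S = 2 × L²/6 = 75 in².
Direct shear f_v = P/L_w = 37.4/30 = 1.247 kip/in.
Moment M = P × e = 37.4 × 3.5 = 130.9 kip·in; bending f_b = M/S = 1.745 kip/in.
f_max = √(f_v² + f_b²) = √(1.247² + 1.745²) = 2.145 kip/in.
φr_n = 0.75 × 0.6 × 70 × (0.707 × 0.25) = 5.568 kip/in → adequate.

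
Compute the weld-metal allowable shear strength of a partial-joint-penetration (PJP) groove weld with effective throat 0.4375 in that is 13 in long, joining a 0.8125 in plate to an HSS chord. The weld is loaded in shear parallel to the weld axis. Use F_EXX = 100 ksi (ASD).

Effective throat (given) t_e = 0.4375 in.
A_we = 0.4375 × 13 = 5.688 in².
F_nw = 0.6 F_EXX = 60 ksi.
R_n/Ω = (60 × 5.688) / 2.0 = 170.6 kips.

R_n/Ω ≈ 171 kips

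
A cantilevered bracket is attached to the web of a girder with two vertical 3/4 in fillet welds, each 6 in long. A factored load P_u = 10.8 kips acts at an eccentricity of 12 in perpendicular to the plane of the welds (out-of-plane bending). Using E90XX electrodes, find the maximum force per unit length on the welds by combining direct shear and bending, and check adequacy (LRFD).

f_max ≈ 10.8 kip/in; adequate

E90XX → F_EXX = 90 ksi.
L_w = 2 × 6 = 12 in; section modulus (unit throat) S = 2 × L²/6 = 12 in².
Direct shear f_v = P/L_w = 10.8/12 = 0.9 kip/in.
Moment M = P × e = 10.8 × 12 = 129.6 kip·in; bending f_b = M/S = 10.8 kip/in.
f_max = √(f_v² + f_b²) = √(0.9² + 10.8²) = 10.84 kip/in.
φr_n = 0.75 × 0.6 × 90 × (0.707 × 0.75) = 21.48 kip/in → adequate.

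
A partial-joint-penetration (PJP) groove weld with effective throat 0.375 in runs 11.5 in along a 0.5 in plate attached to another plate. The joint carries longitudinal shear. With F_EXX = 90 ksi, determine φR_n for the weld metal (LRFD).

φR_n ≈ 175 kip

Effective throat (given) t_e = 0.375 in.
A_we = 0.375 × 11.5 = 4.312 in².
F_nw = 0.6 F_EXX = 54 ksi.
φR_n = 0.75 × 54 × 4.312 = 174.7 kip.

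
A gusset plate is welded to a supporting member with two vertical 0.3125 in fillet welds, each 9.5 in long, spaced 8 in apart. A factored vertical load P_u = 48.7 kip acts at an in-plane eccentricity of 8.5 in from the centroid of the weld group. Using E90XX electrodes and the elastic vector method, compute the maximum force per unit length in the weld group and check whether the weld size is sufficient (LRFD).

E90XX → F_EXX = 90 ksi.
Total weld length L_w = 19 in. Treat welds as unit-width lines.
Polar moment about centroid: J = 2[d³/12 + d(b/2)²] = 2[9.5³/12 + 9.5×4²] = 446.9 in³.
Direct shear f_v = P/L_w = 48.7 / 19 = 2.563 kip/in (vertical).
Torsion M = P·e = 48.7 × 8.5 = 413.95 kip·in.
Critical point at (x, y) = (4, 4.75) from centroid. f_tx = M·y/J = 4.4 kip/in; f_ty = M·x/J = 3.705 kip/in.
Resultant f_max = √[f_tx² + (f_v + f_ty)²] = √[4.4² + (2.563 + 3.705)²] = 7.658 kip/in.
Capacity per unit length: φr_n = 0.75 × 0.6 × 90 × (0.707 × 0.3125) = 8.948 kip/in.
7.658 ≤ 8.948 → adequate.

f_max ≈ 7.66 kip/in; adequate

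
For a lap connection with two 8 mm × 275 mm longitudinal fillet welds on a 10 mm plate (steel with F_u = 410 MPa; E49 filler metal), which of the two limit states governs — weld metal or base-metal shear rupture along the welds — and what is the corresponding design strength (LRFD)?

φR_n ≈ 686 kN (weld metal governs)

E49XX → F_EXX = 490 MPa.
t_e = 0.707 × 8 = 5.656 mm; L = 550 mm.
Weld metal: φR_n = 0.75 × 0.6 × 490 × 5.656 × 550 × 10⁻³ = 685.9 kN.
Base metal (shear rupture): φR_n = 0.75 × 0.6 × 410 × 10 × 550 × 10⁻³ = 1015 kN.
Governing: weld metal.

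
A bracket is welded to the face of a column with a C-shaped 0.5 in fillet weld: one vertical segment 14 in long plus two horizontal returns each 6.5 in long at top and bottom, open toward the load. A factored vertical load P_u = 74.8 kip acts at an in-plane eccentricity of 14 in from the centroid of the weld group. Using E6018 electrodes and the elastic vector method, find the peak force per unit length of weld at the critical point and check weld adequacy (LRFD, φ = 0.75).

f_max ≈ 11 kip/in; NOT adequate

E60XX → F_EXX = 60 ksi.
Total weld length L_w = 27 in. Treat welds as unit-width lines.
Centroid: x̄ = 2×6.5×3.25 / 27 = 1.565 in from the vertical weld.
Polar moment about centroid: J = I_x + I_y = [14³/12 + 2×6.5×7²] + [14×1.565² + 2(6.5³/12 + 6.5×1.685²)] = 982.6 in³.
Direct shear f_v = P/L_w = 74.8 / 27 = 2.77 kip/in (vertical).
Torsion M = P·e = 74.8 × 14 = 1047.2 kip·in.
Critical point at (x, y) = (4.935, 7) from centroid. f_tx = M·y/J = 7.46 kip/in; f_ty = M·x/J = 5.259 kip/in.
Resultant f_max = √[f_tx² + (f_v + f_ty)²] = √[7.46² + (2.77 + 5.259)²] = 10.96 kip/in.
Capacity per unit length: φr_n = 0.75 × 0.6 × 60 × (0.707 × 0.5) = 9.544 kip/in.
10.96 > 9.544 → NOT adequate.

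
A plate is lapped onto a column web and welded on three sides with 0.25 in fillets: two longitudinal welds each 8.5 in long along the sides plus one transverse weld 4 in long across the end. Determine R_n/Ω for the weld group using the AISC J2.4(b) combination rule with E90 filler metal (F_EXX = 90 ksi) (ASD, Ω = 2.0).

R_n/Ω ≈ 100 kips

t_e = 0.707 × 0.25 = 0.1767 in.
R_nwl = 0.6 × 90 × 0.1767 × 17 = 162.3 kips (longitudinal, 2 welds).
R_nwt = 0.6 × 90 × 0.1767 × 4 = 38.18 kips (transverse, base value).
(i) R_nwl + R_nwt = 200.4 kips; (ii) 0.85 R_nwl + 1.5 R_nwt = 195.2 kips.
R_n = max = 200.4 kips [governs: (i)]; R_n/Ω = 100.2 kips.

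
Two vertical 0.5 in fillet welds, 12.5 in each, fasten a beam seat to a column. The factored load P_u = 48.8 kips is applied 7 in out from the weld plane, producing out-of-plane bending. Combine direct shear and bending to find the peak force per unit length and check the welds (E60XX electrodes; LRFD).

E60XX → F_EXX = 60 ksi.
L_w = 2 × 12.5 = 25 in; section modulus (unit throat) S = 2 × L²/6 = 52.08 in².
Direct shear f_v = P/L_w = 48.8/25 = 1.952 kip/in.
Moment M = P × e = 48.8 × 7 = 341.6 kip·in; bending f_b = M/S = 6.559 kip/in.
f_max = √(f_v² + f_b²) = √(1.952² + 6.559²) = 6.843 kip/in.
φr_n = 0.75 × 0.6 × 60 × (0.707 × 0.5) = 9.544 kip/in → adequate.

f_max ≈ 6.84 kip/in; adequate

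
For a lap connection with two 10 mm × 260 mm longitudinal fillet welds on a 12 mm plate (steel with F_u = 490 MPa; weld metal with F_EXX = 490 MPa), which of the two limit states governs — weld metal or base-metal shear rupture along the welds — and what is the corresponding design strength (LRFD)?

φR_n ≈ 811 kN (weld metal governs)

t_e = 0.707 × 10 = 7.07 mm; L = 520 mm.
Weld metal: φR_n = 0.75 × 0.6 × 490 × 7.07 × 520 × 10⁻³ = 810.6 kN.
Base metal (shear rupture): φR_n = 0.75 × 0.6 × 490 × 12 × 520 × 10⁻³ = 1376 kN.
Governing: weld metal.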